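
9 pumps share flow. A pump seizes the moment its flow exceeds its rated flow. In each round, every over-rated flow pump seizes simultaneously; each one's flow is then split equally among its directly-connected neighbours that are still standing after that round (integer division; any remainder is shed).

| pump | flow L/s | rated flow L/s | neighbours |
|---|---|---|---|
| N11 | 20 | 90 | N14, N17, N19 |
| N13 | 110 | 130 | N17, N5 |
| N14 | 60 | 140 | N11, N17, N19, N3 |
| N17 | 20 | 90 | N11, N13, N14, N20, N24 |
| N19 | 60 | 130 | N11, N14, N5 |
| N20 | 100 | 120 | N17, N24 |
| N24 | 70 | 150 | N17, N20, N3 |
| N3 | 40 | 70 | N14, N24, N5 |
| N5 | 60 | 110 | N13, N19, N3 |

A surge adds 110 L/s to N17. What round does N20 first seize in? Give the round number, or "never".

Round 1 — N17 at 130 > 90. N17 seizes.
  N17 sheds 130 L/s to N11, N13, N14, N20, N24: 26 each.
    N11: 20+26 = 46 ≤ 90
    N13: 110+26 = 136 > 130
    N14: 60+26 = 86 ≤ 140
    N20: 100+26 = 126 > 120
    N24: 70+26 = 96 ≤ 150
Round 2 — N13, N20 seize.
  N13 sheds 136 L/s to N5: 136 each.
    N5: 60+136 = 196 > 110
  N20 sheds 126 L/s to N24: 126 each.
    N24: 96+126 = 222 > 150
Round 3 — N24, N5 seize.
  N24 sheds 222 L/s to N3: 222 each.
    N3: 40+222 = 262 > 70
  N5 sheds 196 L/s to N19, N3: 98 each.
    N19: 60+98 = 158 > 130
    N3: 262+98 = 360 > 70
Round 4 — N19, N3 seize.
  N19 sheds 158 L/s to N11, N14: 79 each.
    N11: 46+79 = 125 > 90
    N14: 86+79 = 165 > 140
  N3 sheds 360 L/s to N14: 360 each.
    N14: 165+360 = 525 > 140
Round 5 — N11, N14 seize.
  N11 sheds 125 L/s: no online neighbours, lost.
  N14 sheds 525 L/s: no online neighbours, lost.
No further seizures.

2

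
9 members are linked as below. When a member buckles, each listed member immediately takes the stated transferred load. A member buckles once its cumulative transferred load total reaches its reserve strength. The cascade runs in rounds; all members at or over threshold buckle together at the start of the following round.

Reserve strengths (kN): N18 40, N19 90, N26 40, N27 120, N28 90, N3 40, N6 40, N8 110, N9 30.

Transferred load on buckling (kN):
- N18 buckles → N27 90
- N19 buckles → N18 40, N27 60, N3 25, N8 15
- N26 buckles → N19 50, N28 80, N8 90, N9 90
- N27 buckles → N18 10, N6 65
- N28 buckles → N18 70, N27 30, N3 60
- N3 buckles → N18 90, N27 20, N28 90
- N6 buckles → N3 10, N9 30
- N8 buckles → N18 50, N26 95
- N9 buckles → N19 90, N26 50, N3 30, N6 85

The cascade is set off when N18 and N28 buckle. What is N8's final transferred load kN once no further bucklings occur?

105

Round 1 — N18, N28 buckle (initial).
  N27: +90+30 → 120 ≥ 120
  N3: +60 → 60 ≥ 40
Round 2 — N27, N3 buckle.
  N6: +65 → 65 ≥ 40
Round 3 — N6 buckles.
  N9: +30 → 30 ≥ 30
Round 4 — N9 buckles.
  N19: +90 → 90 ≥ 90
  N26: +50 → 50 ≥ 40
Round 5 — N19, N26 buckle.
  N8: +15+90 → 105 < 110
No further bucklings.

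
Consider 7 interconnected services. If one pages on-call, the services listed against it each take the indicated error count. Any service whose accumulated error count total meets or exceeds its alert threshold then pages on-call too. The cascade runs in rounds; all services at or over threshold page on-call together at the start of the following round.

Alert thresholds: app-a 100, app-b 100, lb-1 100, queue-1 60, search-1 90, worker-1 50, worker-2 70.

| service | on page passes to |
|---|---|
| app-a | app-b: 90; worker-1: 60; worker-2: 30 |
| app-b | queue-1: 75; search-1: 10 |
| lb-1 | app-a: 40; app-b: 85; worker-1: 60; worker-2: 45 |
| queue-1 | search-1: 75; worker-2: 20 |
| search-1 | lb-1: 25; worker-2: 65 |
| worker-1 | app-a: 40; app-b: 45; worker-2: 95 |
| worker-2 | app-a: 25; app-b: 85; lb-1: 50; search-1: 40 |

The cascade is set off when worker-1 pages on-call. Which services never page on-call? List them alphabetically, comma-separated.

app-a, lb-1

Round 1 — worker-1 pages on-call (initial).
  app-a: +40 → 40 < 100
  app-b: +45 → 45 < 100
  worker-2: +95 → 95 ≥ 70
Round 2 — worker-2 pages on-call.
  app-a: +25 → 65 < 100
  app-b: +85 → 130 ≥ 100
  lb-1: +50 → 50 < 100
  search-1: +40 → 40 < 90
Round 3 — app-b pages on-call.
  queue-1: +75 → 75 ≥ 60
  search-1: +10 → 50 < 90
Round 4 — queue-1 pages on-call.
  search-1: +75 → 125 ≥ 90
Round 5 — search-1 pages on-call.
  lb-1: +25 → 75 < 100
No further pages.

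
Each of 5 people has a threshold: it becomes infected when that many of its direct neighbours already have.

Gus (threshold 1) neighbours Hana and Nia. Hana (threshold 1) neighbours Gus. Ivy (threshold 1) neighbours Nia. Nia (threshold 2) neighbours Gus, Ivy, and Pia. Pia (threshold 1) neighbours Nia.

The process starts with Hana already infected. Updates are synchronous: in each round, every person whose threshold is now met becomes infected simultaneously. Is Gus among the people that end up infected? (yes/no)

yes

Round 1 — Hana becomes infected (initial).
Round 2 — checking thresholds:
  Gus: 1 of 2 neighbours ≥ 1, becomes infected.
Round 3 — no new infections; cascade stops.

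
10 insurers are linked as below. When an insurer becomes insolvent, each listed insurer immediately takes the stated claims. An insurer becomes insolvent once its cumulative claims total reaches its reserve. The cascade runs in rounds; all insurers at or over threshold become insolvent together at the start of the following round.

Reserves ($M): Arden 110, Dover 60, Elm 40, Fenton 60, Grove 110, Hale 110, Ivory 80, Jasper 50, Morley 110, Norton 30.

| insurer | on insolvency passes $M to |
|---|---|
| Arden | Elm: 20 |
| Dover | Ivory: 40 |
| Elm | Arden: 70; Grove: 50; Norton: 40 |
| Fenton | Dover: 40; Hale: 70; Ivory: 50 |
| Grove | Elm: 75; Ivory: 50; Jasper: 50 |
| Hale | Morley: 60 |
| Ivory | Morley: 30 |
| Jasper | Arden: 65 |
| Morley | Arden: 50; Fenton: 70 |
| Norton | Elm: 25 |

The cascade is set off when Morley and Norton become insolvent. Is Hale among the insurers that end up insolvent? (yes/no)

Round 1 — Morley, Norton become insolvent (initial).
  Arden: +50 → 50 < 110
  Elm: +25 → 25 < 40
  Fenton: +70 → 70 ≥ 60
Round 2 — Fenton becomes insolvent.
  Dover: +40 → 40 < 60
  Hale: +70 → 70 < 110
  Ivory: +50 → 50 < 80
No further insolvencies.

no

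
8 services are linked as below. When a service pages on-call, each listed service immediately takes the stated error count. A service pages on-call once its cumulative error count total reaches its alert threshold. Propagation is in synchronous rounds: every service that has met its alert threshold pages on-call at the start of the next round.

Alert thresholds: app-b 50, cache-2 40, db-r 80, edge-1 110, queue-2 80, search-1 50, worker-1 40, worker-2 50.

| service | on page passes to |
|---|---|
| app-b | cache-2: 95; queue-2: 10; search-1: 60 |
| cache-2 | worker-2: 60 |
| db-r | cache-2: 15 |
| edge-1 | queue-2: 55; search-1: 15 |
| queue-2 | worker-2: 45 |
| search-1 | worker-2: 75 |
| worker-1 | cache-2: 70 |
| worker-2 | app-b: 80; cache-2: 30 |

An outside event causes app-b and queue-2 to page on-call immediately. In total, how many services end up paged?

5

Round 1 — app-b, queue-2 page on-call (initial).
  cache-2: +95 → 95 ≥ 40
  search-1: +60 → 60 ≥ 50
  worker-2: +45 → 45 < 50
Round 2 — cache-2, search-1 page on-call.
  worker-2: +60+75 → 180 ≥ 50
Round 3 — worker-2 pages on-call.
No further pages.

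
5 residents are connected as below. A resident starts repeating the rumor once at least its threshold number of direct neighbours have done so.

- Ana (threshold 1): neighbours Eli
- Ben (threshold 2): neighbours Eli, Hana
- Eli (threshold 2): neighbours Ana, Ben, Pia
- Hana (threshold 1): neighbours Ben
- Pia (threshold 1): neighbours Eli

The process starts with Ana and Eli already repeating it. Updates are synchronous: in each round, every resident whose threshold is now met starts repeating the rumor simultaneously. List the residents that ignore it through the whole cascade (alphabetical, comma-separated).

Ben, Hana

Round 1 — Ana, Eli start repeating the rumor (initial).
Round 2 — checking thresholds:
  Ben: 1 of 2 neighbours < 2, below threshold.
  Pia: 1 of 1 neighbours ≥ 1, starts repeating the rumor.
Round 3 — no new spreads; cascade stops.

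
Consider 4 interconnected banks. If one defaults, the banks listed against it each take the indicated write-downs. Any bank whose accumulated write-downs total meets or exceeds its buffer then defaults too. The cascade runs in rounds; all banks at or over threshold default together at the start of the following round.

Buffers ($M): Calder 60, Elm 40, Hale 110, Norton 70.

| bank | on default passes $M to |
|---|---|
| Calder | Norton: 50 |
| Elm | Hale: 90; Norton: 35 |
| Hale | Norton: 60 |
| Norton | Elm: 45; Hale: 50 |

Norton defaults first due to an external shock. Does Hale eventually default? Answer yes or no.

Round 1 — Norton defaults (initial).
  Elm: +45 → 45 ≥ 40
  Hale: +50 → 50 < 110
Round 2 — Elm defaults.
  Hale: +90 → 140 ≥ 110
Round 3 — Hale defaults.
No further defaults.

yes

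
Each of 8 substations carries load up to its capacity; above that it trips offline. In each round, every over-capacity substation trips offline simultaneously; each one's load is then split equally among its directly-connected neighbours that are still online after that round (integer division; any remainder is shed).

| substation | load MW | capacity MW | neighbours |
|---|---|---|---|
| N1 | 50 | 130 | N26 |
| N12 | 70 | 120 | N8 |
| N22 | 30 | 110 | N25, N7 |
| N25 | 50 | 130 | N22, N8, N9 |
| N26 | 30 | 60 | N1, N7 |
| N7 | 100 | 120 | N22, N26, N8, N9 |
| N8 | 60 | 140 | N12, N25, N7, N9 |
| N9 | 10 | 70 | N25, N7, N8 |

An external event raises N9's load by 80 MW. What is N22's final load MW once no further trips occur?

73

Round 1 — N9 at 90 > 70. N9 trips offline.
  N9 sheds 90 MW to N25, N7, N8: 30 each.
    N25: 50+30 = 80 ≤ 130
    N7: 100+30 = 130 > 120
    N8: 60+30 = 90 ≤ 140
Round 2 — N7 trips offline.
  N7 sheds 130 MW to N22, N26, N8: 43 each (1 lost).
    N22: 30+43 = 73 ≤ 110
    N26: 30+43 = 73 > 60
    N8: 90+43 = 133 ≤ 140
Round 3 — N26 trips offline.
  N26 sheds 73 MW to N1: 73 each.
    N1: 50+73 = 123 ≤ 130
No further trips.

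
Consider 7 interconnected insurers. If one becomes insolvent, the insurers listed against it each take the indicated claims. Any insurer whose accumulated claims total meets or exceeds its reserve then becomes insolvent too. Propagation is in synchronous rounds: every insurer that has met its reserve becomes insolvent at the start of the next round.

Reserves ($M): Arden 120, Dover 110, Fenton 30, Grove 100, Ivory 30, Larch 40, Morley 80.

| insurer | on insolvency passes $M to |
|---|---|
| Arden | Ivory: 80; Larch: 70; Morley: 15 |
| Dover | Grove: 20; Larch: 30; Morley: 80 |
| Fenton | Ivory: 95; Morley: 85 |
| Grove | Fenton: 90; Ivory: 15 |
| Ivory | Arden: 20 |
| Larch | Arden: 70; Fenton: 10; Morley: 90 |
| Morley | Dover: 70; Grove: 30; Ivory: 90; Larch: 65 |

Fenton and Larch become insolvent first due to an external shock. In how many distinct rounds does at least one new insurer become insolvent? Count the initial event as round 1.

2

Round 1 — Fenton, Larch become insolvent (initial).
  Arden: +70 → 70 < 120
  Ivory: +95 → 95 ≥ 30
  Morley: +85+90 → 175 ≥ 80
Round 2 — Ivory, Morley become insolvent.
  Arden: +20 → 90 < 120
  Dover: +70 → 70 < 110
  Grove: +30 → 30 < 100
No further insolvencies.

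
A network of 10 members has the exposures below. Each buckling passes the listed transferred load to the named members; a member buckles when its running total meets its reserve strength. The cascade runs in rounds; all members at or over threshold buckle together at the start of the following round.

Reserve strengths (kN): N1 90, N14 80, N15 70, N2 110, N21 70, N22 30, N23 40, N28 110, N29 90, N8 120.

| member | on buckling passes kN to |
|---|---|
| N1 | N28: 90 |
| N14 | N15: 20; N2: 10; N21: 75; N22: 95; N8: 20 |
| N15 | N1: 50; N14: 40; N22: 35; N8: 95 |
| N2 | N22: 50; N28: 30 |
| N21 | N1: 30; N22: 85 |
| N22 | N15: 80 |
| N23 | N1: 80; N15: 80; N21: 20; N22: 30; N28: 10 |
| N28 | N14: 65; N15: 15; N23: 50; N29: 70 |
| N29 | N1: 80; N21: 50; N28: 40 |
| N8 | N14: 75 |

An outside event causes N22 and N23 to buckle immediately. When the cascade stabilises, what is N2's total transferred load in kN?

0

Round 1 — N22, N23 buckle (initial).
  N1: +80 → 80 < 90
  N15: +80+80 → 160 ≥ 70
  N21: +20 → 20 < 70
  N28: +10 → 10 < 110
Round 2 — N15 buckles.
  N1: +50 → 130 ≥ 90
  N14: +40 → 40 < 80
  N8: +95 → 95 < 120
Round 3 — N1 buckles.
  N28: +90 → 100 < 110
No further bucklings.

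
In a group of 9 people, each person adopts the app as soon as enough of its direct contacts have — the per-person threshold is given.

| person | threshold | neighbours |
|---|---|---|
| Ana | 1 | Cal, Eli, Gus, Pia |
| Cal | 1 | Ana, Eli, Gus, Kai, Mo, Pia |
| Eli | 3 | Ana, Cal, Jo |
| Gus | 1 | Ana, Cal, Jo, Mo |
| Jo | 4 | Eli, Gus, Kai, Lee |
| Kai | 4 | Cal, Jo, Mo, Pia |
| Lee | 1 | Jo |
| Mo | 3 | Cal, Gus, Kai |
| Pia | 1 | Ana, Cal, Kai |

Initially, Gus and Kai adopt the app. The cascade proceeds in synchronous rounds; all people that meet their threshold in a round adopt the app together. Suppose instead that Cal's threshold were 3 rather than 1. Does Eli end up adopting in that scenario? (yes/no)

With Cal's threshold at 3:
Round 1 — Gus, Kai adopt the app (initial).
Round 2 — checking thresholds:
  Ana: 1 of 4 neighbours ≥ 1, adopts the app.
  Cal: 2 of 6 neighbours < 3, below threshold.
  Jo: 2 of 4 neighbours < 4, below threshold.
  Mo: 2 of 3 neighbours < 3, below threshold.
  Pia: 1 of 3 neighbours ≥ 1, adopts the app.
Round 3 — checking thresholds:
  Cal: 4 of 6 neighbours ≥ 3, adopts the app.
  Eli: 1 of 3 neighbours < 3, below threshold.
  Jo: 2 of 4 neighbours < 4, below threshold.
  Mo: 2 of 3 neighbours < 3, below threshold.
Round 4 — checking thresholds:
  Eli: 2 of 3 neighbours < 3, below threshold.
  Jo: 2 of 4 neighbours < 4, below threshold.
  Mo: 3 of 3 neighbours ≥ 3, adopts the app.
Round 5 — no new adoptions; cascade stops.

no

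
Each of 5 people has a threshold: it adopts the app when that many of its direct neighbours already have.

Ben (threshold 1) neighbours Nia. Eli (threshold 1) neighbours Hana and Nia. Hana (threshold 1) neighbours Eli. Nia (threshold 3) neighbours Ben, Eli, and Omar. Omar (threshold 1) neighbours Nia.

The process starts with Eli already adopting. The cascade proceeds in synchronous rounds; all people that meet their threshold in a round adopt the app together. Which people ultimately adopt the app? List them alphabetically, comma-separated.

Eli, Hana

Round 1 — Eli adopts the app (initial).
Round 2 — checking thresholds:
  Hana: 1 of 1 neighbours ≥ 1, adopts the app.
  Nia: 1 of 3 neighbours < 3, holds.
Round 3 — no new adoptions; cascade stops.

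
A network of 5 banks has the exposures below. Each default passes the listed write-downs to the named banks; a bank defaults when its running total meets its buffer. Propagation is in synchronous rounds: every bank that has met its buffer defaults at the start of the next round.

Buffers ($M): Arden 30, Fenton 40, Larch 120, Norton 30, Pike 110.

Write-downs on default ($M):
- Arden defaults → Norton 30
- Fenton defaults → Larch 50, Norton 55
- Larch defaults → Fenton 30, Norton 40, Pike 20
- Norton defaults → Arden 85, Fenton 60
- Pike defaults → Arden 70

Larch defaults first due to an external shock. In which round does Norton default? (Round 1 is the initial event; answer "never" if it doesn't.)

Round 1 — Larch defaults (initial).
  Fenton: +30 → 30 < 40
  Norton: +40 → 40 ≥ 30
  Pike: +20 → 20 < 110
Round 2 — Norton defaults.
  Arden: +85 → 85 ≥ 30
  Fenton: +60 → 90 ≥ 40
Round 3 — Arden, Fenton default.
No further defaults.

2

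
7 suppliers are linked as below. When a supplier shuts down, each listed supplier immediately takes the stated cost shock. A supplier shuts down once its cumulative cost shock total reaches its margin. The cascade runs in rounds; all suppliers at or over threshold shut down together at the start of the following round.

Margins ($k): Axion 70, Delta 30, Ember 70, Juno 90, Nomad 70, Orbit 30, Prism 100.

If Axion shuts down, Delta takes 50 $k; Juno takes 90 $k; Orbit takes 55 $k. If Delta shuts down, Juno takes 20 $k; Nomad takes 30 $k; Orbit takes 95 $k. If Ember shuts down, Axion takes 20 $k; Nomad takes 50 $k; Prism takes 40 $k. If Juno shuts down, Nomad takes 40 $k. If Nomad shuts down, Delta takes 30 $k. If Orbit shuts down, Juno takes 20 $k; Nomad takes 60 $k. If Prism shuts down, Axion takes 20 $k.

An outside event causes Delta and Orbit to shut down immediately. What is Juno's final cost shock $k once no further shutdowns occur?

Round 1 — Delta, Orbit shut down (initial).
  Juno: +20+20 → 40 < 90
  Nomad: +30+60 → 90 ≥ 70
Round 2 — Nomad shuts down.
No further shutdowns.

40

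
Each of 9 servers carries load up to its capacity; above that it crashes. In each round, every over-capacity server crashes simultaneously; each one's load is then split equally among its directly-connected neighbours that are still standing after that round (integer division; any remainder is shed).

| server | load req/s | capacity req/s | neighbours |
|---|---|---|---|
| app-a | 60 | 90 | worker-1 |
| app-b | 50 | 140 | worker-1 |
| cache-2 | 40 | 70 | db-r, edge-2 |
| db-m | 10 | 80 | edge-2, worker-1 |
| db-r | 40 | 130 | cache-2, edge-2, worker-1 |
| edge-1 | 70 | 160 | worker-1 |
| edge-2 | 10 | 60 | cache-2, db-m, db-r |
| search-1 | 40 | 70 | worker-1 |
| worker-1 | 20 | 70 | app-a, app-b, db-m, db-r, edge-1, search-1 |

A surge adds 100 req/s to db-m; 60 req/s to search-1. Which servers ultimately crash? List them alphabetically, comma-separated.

Round 1 — db-m at 110 > 80; search-1 at 100 > 70. db-m, search-1 crash.
  db-m sheds 110 req/s to edge-2, worker-1: 55 each.
    edge-2: 10+55 = 65 > 60
    worker-1: 20+55 = 75 > 70
  search-1 sheds 100 req/s to worker-1: 100 each.
    worker-1: 75+100 = 175 > 70
Round 2 — edge-2, worker-1 crash.
  edge-2 sheds 65 req/s to cache-2, db-r: 32 each (1 lost).
    cache-2: 40+32 = 72 > 70
    db-r: 40+32 = 72 ≤ 130
  worker-1 sheds 175 req/s to app-a, app-b, db-r, edge-1: 43 each (3 lost).
    app-a: 60+43 = 103 > 90
    app-b: 50+43 = 93 ≤ 140
    db-r: 72+43 = 115 ≤ 130
    edge-1: 70+43 = 113 ≤ 160
Round 3 — app-a, cache-2 crash.
  app-a sheds 103 req/s: no online neighbours, lost.
  cache-2 sheds 72 req/s to db-r: 72 each.
    db-r: 115+72 = 187 > 130
Round 4 — db-r crashes.
  db-r sheds 187 req/s: no online neighbours, lost.
No further crashes.

app-a, cache-2, db-m, db-r, edge-2, search-1, worker-1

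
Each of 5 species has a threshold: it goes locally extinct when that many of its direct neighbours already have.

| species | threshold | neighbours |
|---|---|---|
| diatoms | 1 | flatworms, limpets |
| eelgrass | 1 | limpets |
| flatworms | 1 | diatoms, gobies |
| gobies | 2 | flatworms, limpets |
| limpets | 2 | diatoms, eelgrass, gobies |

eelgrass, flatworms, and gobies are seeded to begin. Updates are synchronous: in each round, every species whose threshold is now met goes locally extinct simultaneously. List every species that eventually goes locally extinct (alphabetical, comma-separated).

Round 1 — eelgrass, flatworms, gobies go locally extinct (initial).
Round 2 — checking thresholds:
  diatoms: 1 of 2 neighbours ≥ 1, goes locally extinct.
  limpets: 2 of 3 neighbours ≥ 2, goes locally extinct.
Round 3 — no new extinctions; cascade stops.

diatoms, eelgrass, flatworms, gobies, limpets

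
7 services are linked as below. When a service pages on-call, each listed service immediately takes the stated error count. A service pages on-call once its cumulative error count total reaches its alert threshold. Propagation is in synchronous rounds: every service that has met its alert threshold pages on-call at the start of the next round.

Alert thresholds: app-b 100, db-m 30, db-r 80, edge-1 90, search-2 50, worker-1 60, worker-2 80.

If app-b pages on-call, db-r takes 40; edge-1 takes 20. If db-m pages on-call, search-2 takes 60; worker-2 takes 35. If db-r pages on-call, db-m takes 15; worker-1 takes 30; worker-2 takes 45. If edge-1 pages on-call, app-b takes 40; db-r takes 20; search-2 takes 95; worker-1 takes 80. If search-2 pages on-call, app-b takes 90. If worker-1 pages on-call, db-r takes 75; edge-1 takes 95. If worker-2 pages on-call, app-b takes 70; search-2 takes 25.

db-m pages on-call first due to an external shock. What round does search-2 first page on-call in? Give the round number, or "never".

2

Round 1 — db-m pages on-call (initial).
  search-2: +60 → 60 ≥ 50
  worker-2: +35 → 35 < 80
Round 2 — search-2 pages on-call.
  app-b: +90 → 90 < 100
No further pages.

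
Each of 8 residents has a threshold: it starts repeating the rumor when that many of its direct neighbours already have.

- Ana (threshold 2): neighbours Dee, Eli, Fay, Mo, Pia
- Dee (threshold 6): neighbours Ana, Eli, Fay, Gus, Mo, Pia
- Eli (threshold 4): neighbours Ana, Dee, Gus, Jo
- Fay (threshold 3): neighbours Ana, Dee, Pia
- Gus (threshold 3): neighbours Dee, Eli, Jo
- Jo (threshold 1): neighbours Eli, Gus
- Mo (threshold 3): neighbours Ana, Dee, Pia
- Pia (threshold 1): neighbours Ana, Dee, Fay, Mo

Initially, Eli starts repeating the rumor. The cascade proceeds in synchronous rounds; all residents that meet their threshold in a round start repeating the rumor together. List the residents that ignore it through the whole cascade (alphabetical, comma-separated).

Round 1 — Eli starts repeating the rumor (initial).
Round 2 — checking thresholds:
  Ana: 1 of 5 neighbours < 2, not yet.
  Dee: 1 of 6 neighbours < 6, not yet.
  Gus: 1 of 3 neighbours < 3, not yet.
  Jo: 1 of 2 neighbours ≥ 1, starts repeating the rumor.
Round 3 — no new spreads; cascade stops.

Ana, Dee, Fay, Gus, Mo, Pia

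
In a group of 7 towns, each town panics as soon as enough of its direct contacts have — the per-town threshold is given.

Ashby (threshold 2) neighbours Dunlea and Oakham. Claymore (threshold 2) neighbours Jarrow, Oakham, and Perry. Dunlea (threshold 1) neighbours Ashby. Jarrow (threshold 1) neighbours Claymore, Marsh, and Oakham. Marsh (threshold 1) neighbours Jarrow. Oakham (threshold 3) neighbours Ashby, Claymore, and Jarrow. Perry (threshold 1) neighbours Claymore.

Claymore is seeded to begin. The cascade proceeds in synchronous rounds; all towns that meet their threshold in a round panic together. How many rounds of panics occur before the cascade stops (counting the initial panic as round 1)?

3

Round 1 — Claymore panics (initial).
Round 2 — checking thresholds:
  Jarrow: 1 of 3 neighbours ≥ 1, panics.
  Oakham: 1 of 3 neighbours < 3, not yet.
  Perry: 1 of 1 neighbours ≥ 1, panics.
Round 3 — checking thresholds:
  Marsh: 1 of 1 neighbours ≥ 1, panics.
  Oakham: 2 of 3 neighbours < 3, not yet.
Round 4 — no new panics; cascade stops.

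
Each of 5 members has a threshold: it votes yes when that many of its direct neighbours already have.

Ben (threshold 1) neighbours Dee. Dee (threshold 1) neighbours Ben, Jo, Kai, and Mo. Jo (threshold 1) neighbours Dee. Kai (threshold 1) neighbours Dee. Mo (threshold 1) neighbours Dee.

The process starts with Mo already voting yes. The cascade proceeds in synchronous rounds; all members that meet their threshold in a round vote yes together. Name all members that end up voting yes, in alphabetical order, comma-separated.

Round 1 — Mo votes yes (initial).
Round 2 — checking thresholds:
  Dee: 1 of 4 neighbours ≥ 1, votes yes.
Round 3 — checking thresholds:
  Ben: 1 of 1 neighbours ≥ 1, votes yes.
  Jo: 1 of 1 neighbours ≥ 1, votes yes.
  Kai: 1 of 1 neighbours ≥ 1, votes yes.
Round 4 — no new yes votes; cascade stops.

Ben, Dee, Jo, Kai, Mo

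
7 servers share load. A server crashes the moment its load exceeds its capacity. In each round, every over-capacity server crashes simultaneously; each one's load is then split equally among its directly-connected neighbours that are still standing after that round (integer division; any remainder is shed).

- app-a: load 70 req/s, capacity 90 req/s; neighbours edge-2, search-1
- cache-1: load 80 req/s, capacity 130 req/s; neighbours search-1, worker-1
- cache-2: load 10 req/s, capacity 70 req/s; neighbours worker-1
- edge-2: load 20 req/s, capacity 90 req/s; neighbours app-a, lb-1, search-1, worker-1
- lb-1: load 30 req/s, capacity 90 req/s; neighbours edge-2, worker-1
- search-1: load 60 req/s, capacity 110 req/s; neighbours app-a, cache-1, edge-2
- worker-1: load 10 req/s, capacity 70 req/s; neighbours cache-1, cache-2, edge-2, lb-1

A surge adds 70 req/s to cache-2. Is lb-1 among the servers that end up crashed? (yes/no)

no

Round 1 — cache-2 at 80 > 70. cache-2 crashes.
  cache-2 sheds 80 req/s to worker-1: 80 each.
    worker-1: 10+80 = 90 > 70
Round 2 — worker-1 crashes.
  worker-1 sheds 90 req/s to cache-1, edge-2, lb-1: 30 each.
    cache-1: 80+30 = 110 ≤ 130
    edge-2: 20+30 = 50 ≤ 90
    lb-1: 30+30 = 60 ≤ 90
No further crashes.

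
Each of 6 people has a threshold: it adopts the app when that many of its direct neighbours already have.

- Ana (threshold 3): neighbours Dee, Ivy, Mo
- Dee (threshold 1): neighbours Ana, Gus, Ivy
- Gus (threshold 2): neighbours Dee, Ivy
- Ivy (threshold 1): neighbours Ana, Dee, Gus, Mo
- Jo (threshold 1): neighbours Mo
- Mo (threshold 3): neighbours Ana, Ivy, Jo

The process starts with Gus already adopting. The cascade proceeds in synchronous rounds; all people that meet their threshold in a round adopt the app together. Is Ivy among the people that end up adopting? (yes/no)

Round 1 — Gus adopts the app (initial).
Round 2 — checking thresholds:
  Dee: 1 of 3 neighbours ≥ 1, adopts the app.
  Ivy: 1 of 4 neighbours ≥ 1, adopts the app.
Round 3 — no new adoptions; cascade stops.

yes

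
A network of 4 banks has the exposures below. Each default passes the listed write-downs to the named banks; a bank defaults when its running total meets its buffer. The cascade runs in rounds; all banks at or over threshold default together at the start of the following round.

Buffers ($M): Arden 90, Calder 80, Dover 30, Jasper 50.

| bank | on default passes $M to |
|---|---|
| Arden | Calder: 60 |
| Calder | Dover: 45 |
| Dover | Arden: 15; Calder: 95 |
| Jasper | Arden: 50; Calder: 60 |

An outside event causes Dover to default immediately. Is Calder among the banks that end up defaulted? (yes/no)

yes

Round 1 — Dover defaults (initial).
  Arden: +15 → 15 < 90
  Calder: +95 → 95 ≥ 80
Round 2 — Calder defaults.
No further defaults.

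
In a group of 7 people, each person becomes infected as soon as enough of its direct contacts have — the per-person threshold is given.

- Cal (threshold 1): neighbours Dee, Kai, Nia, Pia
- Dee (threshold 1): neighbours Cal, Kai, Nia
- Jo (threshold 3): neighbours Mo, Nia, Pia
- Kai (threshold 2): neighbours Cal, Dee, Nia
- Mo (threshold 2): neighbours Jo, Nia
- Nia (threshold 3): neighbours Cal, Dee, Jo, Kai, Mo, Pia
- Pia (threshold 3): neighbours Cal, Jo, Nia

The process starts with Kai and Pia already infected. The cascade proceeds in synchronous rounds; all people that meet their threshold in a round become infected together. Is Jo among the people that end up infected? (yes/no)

Round 1 — Kai, Pia become infected (initial).
Round 2 — checking thresholds:
  Cal: 2 of 4 neighbours ≥ 1, becomes infected.
  Dee: 1 of 3 neighbours ≥ 1, becomes infected.
  Jo: 1 of 3 neighbours < 3, not yet.
  Nia: 2 of 6 neighbours < 3, not yet.
Round 3 — checking thresholds:
  Jo: 1 of 3 neighbours < 3, not yet.
  Nia: 4 of 6 neighbours ≥ 3, becomes infected.
Round 4 — no new infections; cascade stops.

no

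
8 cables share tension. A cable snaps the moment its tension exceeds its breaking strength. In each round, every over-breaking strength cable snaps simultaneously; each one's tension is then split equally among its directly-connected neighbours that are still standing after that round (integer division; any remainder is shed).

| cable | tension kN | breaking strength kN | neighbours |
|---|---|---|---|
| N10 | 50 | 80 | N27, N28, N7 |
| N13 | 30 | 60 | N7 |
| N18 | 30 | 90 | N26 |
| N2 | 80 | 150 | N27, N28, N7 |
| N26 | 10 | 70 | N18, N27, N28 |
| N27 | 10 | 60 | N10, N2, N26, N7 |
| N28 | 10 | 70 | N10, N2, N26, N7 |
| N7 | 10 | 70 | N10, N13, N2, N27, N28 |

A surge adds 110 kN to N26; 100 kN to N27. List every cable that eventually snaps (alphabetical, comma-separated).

Round 1 — N26 at 120 > 70; N27 at 110 > 60. N26, N27 snap.
  N26 sheds 120 kN to N18, N28: 60 each.
    N18: 30+60 = 90 ≤ 90
    N28: 10+60 = 70 ≤ 70
  N27 sheds 110 kN to N10, N2, N7: 36 each (2 lost).
    N10: 50+36 = 86 > 80
    N2: 80+36 = 116 ≤ 150
    N7: 10+36 = 46 ≤ 70
Round 2 — N10 snaps.
  N10 sheds 86 kN to N28, N7: 43 each.
    N28: 70+43 = 113 > 70
    N7: 46+43 = 89 > 70
Round 3 — N28, N7 snap.
  N28 sheds 113 kN to N2: 113 each.
    N2: 116+113 = 229 > 150
  N7 sheds 89 kN to N13, N2: 44 each (1 lost).
    N13: 30+44 = 74 > 60
    N2: 229+44 = 273 > 150
Round 4 — N13, N2 snap.
  N13 sheds 74 kN: no online neighbours, lost.
  N2 sheds 273 kN: no online neighbours, lost.
No further breaks.

N10, N13, N2, N26, N27, N28, N7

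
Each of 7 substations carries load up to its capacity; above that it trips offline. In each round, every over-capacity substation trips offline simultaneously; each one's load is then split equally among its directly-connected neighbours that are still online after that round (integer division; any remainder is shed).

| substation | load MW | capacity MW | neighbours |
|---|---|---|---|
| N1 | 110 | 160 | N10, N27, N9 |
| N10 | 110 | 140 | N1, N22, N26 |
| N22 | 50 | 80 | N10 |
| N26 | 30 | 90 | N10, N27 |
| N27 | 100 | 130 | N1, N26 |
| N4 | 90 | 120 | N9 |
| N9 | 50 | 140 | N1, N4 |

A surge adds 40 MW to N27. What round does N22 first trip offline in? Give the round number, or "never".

4

Round 1 — N27 at 140 > 130. N27 trips offline.
  N27 sheds 140 MW to N1, N26: 70 each.
    N1: 110+70 = 180 > 160
    N26: 30+70 = 100 > 90
Round 2 — N1, N26 trip offline.
  N1 sheds 180 MW to N10, N9: 90 each.
    N10: 110+90 = 200 > 140
    N9: 50+90 = 140 ≤ 140
  N26 sheds 100 MW to N10: 100 each.
    N10: 200+100 = 300 > 140
Round 3 — N10 trips offline.
  N10 sheds 300 MW to N22: 300 each.
    N22: 50+300 = 350 > 80
Round 4 — N22 trips offline.
  N22 sheds 350 MW: no online neighbours, lost.
No further trips.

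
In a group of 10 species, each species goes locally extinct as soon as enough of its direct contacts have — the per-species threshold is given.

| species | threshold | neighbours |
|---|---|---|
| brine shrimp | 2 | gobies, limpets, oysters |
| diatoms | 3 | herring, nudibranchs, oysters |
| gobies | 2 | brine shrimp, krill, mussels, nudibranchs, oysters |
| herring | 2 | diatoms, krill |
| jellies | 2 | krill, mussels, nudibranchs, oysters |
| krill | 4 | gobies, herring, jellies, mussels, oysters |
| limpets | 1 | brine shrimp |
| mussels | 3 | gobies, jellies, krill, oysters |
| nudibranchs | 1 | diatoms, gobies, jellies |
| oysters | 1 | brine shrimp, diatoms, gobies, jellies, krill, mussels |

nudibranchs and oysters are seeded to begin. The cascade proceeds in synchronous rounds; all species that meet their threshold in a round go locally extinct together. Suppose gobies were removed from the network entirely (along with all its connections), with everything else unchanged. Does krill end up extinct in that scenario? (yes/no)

no

With gobies removed:
Round 1 — nudibranchs, oysters go locally extinct (initial).
Round 2 — checking thresholds:
  brine shrimp: 1 of 2 neighbours < 2, holds.
  diatoms: 2 of 3 neighbours < 3, holds.
  jellies: 2 of 4 neighbours ≥ 2, goes locally extinct.
  krill: 1 of 4 neighbours < 4, holds.
  mussels: 1 of 3 neighbours < 3, holds.
Round 3 — no new extinctions; cascade stops.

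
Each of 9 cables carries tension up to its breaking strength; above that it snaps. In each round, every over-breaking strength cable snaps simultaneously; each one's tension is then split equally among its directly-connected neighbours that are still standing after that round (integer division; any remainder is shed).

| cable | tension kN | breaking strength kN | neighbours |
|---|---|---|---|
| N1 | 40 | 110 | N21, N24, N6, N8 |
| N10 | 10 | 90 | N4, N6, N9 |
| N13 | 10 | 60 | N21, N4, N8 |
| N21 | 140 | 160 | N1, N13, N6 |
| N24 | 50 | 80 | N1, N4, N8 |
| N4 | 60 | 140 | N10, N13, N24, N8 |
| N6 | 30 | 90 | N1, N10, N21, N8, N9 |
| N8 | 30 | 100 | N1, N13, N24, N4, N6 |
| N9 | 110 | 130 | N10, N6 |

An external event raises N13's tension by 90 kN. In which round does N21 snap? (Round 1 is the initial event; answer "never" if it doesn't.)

Round 1 — N13 at 100 > 60. N13 snaps.
  N13 sheds 100 kN to N21, N4, N8: 33 each (1 lost).
    N21: 140+33 = 173 > 160
    N4: 60+33 = 93 ≤ 140
    N8: 30+33 = 63 ≤ 100
Round 2 — N21 snaps.
  N21 sheds 173 kN to N1, N6: 86 each (1 lost).
    N1: 40+86 = 126 > 110
    N6: 30+86 = 116 > 90
Round 3 — N1, N6 snap.
  N1 sheds 126 kN to N24, N8: 63 each.
    N24: 50+63 = 113 > 80
    N8: 63+63 = 126 > 100
  N6 sheds 116 kN to N10, N8, N9: 38 each (2 lost).
    N10: 10+38 = 48 ≤ 90
    N8: 126+38 = 164 > 100
    N9: 110+38 = 148 > 130
Round 4 — N24, N8, N9 snap.
  N24 sheds 113 kN to N4: 113 each.
    N4: 93+113 = 206 > 140
  N8 sheds 164 kN to N4: 164 each.
    N4: 206+164 = 370 > 140
  N9 sheds 148 kN to N10: 148 each.
    N10: 48+148 = 196 > 90
Round 5 — N10, N4 snap.
  N10 sheds 196 kN: no online neighbours, lost.
  N4 sheds 370 kN: no online neighbours, lost.
No further breaks.

2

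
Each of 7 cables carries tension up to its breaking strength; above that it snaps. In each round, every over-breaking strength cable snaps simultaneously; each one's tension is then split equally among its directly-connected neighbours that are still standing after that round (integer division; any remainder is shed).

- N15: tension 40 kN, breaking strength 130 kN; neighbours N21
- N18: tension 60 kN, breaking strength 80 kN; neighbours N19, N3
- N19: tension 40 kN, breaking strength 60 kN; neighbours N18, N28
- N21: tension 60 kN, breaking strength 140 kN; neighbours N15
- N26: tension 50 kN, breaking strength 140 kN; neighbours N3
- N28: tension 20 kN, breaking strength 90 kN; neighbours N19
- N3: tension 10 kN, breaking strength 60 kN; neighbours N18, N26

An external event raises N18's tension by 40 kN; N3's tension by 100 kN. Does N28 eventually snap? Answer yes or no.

Round 1 — N18 at 100 > 80; N3 at 110 > 60. N18, N3 snap.
  N18 sheds 100 kN to N19: 100 each.
    N19: 40+100 = 140 > 60
  N3 sheds 110 kN to N26: 110 each.
    N26: 50+110 = 160 > 140
Round 2 — N19, N26 snap.
  N19 sheds 140 kN to N28: 140 each.
    N28: 20+140 = 160 > 90
  N26 sheds 160 kN: no online neighbours, lost.
Round 3 — N28 snaps.
  N28 sheds 160 kN: no online neighbours, lost.
No further breaks.

yes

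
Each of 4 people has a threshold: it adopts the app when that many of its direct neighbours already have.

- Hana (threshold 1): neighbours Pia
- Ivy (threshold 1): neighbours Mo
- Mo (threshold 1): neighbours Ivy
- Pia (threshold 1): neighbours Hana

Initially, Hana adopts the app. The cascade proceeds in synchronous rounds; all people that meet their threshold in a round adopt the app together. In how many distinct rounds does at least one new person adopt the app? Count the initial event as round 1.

2

Round 1 — Hana adopts the app (initial).
Round 2 — checking thresholds:
  Pia: 1 of 1 neighbours ≥ 1, adopts the app.
Round 3 — no new adoptions; cascade stops.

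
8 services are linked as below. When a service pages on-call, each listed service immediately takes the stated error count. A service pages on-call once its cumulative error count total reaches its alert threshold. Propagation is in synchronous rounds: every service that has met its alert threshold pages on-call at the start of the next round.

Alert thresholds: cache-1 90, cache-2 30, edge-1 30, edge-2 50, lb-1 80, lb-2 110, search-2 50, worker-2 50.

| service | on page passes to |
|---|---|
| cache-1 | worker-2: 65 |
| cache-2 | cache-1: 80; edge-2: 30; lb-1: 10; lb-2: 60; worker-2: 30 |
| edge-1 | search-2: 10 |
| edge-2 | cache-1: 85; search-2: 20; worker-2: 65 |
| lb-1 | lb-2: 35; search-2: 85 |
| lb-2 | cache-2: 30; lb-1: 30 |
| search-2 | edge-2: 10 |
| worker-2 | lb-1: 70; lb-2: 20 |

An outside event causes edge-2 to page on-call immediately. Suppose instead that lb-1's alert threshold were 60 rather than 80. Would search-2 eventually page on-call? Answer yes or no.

yes

With lb-1's alert threshold at 60:
Round 1 — edge-2 pages on-call (initial).
  cache-1: +85 → 85 < 90
  search-2: +20 → 20 < 50
  worker-2: +65 → 65 ≥ 50
Round 2 — worker-2 pages on-call.
  lb-1: +70 → 70 ≥ 60
  lb-2: +20 → 20 < 110
Round 3 — lb-1 pages on-call.
  lb-2: +35 → 55 < 110
  search-2: +85 → 105 ≥ 50
Round 4 — search-2 pages on-call.
No further pages.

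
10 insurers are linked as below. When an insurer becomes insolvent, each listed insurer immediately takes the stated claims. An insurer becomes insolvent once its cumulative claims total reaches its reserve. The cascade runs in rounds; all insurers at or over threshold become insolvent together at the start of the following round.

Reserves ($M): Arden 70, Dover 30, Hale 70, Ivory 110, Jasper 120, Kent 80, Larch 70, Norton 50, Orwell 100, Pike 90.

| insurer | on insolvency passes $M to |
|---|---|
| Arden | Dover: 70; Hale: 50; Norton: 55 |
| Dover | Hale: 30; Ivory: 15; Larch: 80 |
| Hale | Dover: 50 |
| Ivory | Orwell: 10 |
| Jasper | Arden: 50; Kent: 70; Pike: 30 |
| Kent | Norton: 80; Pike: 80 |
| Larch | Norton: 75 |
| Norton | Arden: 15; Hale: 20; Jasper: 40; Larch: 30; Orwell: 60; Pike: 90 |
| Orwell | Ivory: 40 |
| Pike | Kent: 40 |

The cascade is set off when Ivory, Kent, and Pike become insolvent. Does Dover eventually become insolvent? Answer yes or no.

no

Round 1 — Ivory, Kent, Pike become insolvent (initial).
  Norton: +80 → 80 ≥ 50
  Orwell: +10 → 10 < 100
Round 2 — Norton becomes insolvent.
  Arden: +15 → 15 < 70
  Hale: +20 → 20 < 70
  Jasper: +40 → 40 < 120
  Larch: +30 → 30 < 70
  Orwell: +60 → 70 < 100
No further insolvencies.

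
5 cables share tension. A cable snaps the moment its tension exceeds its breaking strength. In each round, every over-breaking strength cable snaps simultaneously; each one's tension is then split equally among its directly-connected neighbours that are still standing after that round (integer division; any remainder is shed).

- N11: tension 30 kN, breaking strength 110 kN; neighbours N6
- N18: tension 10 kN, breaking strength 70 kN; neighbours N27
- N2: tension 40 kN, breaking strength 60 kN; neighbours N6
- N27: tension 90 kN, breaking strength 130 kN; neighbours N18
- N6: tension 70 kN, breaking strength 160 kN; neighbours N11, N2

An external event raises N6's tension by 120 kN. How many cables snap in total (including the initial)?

3

Round 1 — N6 at 190 > 160. N6 snaps.
  N6 sheds 190 kN to N11, N2: 95 each.
    N11: 30+95 = 125 > 110
    N2: 40+95 = 135 > 60
Round 2 — N11, N2 snap.
  N11 sheds 125 kN: no online neighbours, lost.
  N2 sheds 135 kN: no online neighbours, lost.
No further breaks.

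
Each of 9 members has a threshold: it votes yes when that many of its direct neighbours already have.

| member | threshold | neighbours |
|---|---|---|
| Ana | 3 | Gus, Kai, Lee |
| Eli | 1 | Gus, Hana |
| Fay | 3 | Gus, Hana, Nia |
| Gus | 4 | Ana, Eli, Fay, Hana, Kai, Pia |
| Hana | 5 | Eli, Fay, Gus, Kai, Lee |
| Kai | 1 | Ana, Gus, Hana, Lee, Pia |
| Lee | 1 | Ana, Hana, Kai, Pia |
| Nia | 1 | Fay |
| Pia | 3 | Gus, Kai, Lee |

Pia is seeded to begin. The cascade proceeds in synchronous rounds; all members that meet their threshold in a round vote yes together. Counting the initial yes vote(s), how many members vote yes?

Round 1 — Pia votes yes (initial).
Round 2 — checking thresholds:
  Gus: 1 of 6 neighbours < 4, holds.
  Kai: 1 of 5 neighbours ≥ 1, votes yes.
  Lee: 1 of 4 neighbours ≥ 1, votes yes.
Round 3 — no new yes votes; cascade stops.

3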